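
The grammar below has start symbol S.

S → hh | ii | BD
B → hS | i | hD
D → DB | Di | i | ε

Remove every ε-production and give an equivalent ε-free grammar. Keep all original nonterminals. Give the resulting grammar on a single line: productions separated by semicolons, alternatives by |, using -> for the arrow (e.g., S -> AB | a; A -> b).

Nullable set: {D}.
S -> BD: D nullable, giving B | BD.
B -> hD: D nullable, giving h | hD.
Drop D -> ε.
D -> DB: D nullable, giving B | DB.
D -> Di: D nullable, giving Di | i.
Unchanged (no nullable symbols): S -> hh; S -> ii; B -> hS; B -> i; D -> i.

S -> B | BD | hh | ii; B -> h | i | hD | hS; D -> B | i | DB | Di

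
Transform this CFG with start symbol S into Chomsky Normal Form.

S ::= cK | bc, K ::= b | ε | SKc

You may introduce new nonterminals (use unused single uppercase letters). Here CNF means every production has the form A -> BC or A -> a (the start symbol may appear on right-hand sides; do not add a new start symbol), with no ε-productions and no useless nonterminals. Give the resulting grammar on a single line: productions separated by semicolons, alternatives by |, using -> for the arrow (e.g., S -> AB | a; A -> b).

S -> c | AK | BA; A -> c; B -> b; C -> KA; K -> b | SA | SC

Nullable: {K}; after ε-elimination: S -> c | bc | cK; K -> b | Sc | SKc.
No unit productions to eliminate.
TERM: introduce B -> b, A -> c and substitute in every rule of length ≥2.
BIN: K -> SKA becomes K -> SC, C -> KA.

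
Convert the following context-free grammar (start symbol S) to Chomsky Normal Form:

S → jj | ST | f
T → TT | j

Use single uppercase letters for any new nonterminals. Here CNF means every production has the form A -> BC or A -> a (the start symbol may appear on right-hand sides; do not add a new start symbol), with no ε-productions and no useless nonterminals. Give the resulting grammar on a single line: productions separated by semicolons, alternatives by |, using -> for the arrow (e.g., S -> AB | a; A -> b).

S -> f | AA | ST; A -> j; T -> j | TT

No ε-productions.
No unit productions to eliminate.
TERM: introduce A -> j and substitute in every rule of length ≥2.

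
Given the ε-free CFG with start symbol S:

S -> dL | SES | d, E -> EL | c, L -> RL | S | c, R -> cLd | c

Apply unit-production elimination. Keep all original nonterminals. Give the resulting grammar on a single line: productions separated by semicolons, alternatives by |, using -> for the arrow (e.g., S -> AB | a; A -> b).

S -> d | dL | SES; E -> c | EL; L -> c | d | RL | dL | SES; R -> c | cLd

Unit productions: L->S.
Unit pairs (A ⇒* B via units): (L,S).
S: inherits non-unit rules of {S} → SES | d | dL.
E: inherits non-unit rules of {E} → EL | c.
L: inherits non-unit rules of {L, S} → RL | SES | c | d | dL.
R: inherits non-unit rules of {R} → c | cLd.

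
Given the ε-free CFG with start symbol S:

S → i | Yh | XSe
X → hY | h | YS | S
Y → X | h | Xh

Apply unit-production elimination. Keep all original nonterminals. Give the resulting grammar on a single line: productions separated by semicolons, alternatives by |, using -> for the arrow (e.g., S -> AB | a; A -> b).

S -> i | Yh | XSe; X -> h | i | YS | Yh | hY | XSe; Y -> h | i | Xh | YS | Yh | hY | XSe

Unit productions: X->S, Y->X.
Unit pairs (A ⇒* B via units): (X,S), (Y,S), (Y,X).
S: inherits non-unit rules of {S} → XSe | Yh | i.
X: inherits non-unit rules of {S, X} → XSe | YS | Yh | h | hY | i.
Y: inherits non-unit rules of {S, X, Y} → XSe | Xh | YS | Yh | h | hY | i.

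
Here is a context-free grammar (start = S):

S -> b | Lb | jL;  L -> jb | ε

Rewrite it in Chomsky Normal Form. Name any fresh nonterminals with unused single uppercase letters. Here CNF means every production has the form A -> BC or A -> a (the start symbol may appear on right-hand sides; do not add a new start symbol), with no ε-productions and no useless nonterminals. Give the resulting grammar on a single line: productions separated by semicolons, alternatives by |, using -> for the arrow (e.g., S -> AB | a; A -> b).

Nullable: {L}; after ε-elimination: S -> b | j | Lb | jL; L -> jb.
No unit productions to eliminate.
TERM: introduce B -> b, A -> j and substitute in every rule of length ≥2.

S -> b | j | AL | LB; A -> j; B -> b; L -> AB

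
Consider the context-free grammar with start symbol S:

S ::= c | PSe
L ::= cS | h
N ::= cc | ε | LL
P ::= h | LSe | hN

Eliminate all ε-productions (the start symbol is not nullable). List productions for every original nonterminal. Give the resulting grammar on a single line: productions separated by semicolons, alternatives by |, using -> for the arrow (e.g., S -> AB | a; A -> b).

Nullable set: {N}.
Drop N -> ε.
P -> hN: N nullable, giving h | hN.
Unchanged (no nullable symbols): S -> PSe; S -> c; L -> cS; L -> h; N -> LL; N -> cc; P -> LSe; P -> h.

S -> c | PSe; L -> h | cS; N -> LL | cc; P -> h | hN | LSe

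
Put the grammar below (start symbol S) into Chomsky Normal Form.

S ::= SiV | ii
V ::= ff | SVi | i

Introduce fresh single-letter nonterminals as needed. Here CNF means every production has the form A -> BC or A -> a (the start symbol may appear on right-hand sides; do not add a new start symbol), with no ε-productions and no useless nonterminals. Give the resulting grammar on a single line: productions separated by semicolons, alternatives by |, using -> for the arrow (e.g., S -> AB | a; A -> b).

S -> AA | SC; A -> i; B -> f; C -> AV; D -> VA; V -> i | BB | SD

No ε-productions.
No unit productions to eliminate.
TERM: introduce B -> f, A -> i and substitute in every rule of length ≥2.
BIN: S -> SAV becomes S -> SC, C -> AV; V -> SVA becomes V -> SD, D -> VA.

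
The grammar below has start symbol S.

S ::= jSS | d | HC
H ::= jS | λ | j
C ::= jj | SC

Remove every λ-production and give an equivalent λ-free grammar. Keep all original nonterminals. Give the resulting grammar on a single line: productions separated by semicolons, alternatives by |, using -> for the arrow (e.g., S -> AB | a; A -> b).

S -> C | d | HC | jSS; C -> SC | jj; H -> j | jS

Nullable set: {H}.
S -> HC: H nullable, giving C | HC.
Drop H -> λ.
Unchanged (no nullable symbols): S -> d; S -> jSS; C -> SC; C -> jj; H -> j; H -> jS.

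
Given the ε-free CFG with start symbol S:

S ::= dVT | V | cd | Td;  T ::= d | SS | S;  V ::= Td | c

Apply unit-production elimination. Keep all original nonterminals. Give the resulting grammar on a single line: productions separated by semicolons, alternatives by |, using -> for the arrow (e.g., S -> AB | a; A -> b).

S -> c | Td | cd | dVT; T -> c | d | SS | Td | cd | dVT; V -> c | Td

Unit productions: S->V, T->S.
Unit pairs (A ⇒* B via units): (S,V), (T,S), (T,V).
S: inherits non-unit rules of {S, V} → Td | c | cd | dVT.
T: inherits non-unit rules of {S, T, V} → SS | Td | c | cd | d | dVT.
V: inherits non-unit rules of {V} → Td | c.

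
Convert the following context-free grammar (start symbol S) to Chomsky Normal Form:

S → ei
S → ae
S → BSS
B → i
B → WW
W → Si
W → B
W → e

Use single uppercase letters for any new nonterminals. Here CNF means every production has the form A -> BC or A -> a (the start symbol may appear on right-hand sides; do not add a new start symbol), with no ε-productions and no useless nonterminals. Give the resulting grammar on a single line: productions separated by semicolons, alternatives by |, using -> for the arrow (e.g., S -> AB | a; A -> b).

S -> AC | BE | CD; A -> a; B -> i | WW; C -> e; D -> i; E -> SS; W -> e | i | SD | WW

No ε-productions.
After unit-elimination: S -> ae | ei | BSS; B -> i | WW; W -> e | i | Si | WW.
TERM: introduce A -> a, C -> e, D -> i and substitute in every rule of length ≥2.
BIN: S -> BSS becomes S -> BE, E -> SS.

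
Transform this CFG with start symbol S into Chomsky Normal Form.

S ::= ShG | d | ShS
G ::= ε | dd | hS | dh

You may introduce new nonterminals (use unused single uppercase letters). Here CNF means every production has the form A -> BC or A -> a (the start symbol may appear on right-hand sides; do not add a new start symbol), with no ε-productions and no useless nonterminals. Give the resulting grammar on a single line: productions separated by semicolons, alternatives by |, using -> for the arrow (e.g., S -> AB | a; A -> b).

S -> d | SB | SC | SD; A -> d; B -> h; C -> BG; D -> BS; G -> AA | AB | BS

Nullable: {G}; after ε-elimination: S -> d | Sh | ShG | ShS; G -> dd | dh | hS.
No unit productions to eliminate.
TERM: introduce A -> d, B -> h and substitute in every rule of length ≥2.
BIN: S -> SBG becomes S -> SC, C -> BG; S -> SBS becomes S -> SD, D -> BS.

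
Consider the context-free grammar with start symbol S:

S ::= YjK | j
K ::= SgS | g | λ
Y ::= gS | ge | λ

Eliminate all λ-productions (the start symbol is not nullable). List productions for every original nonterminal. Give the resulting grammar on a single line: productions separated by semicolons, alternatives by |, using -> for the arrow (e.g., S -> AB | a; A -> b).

S -> j | Yj | jK | YjK; K -> g | SgS; Y -> gS | ge

Nullable set: {K, Y}.
S -> YjK: Y, K nullable, giving Yj | YjK | j | jK.
Drop K -> λ.
Drop Y -> λ.
Unchanged (no nullable symbols): S -> j; K -> SgS; K -> g; Y -> gS; Y -> ge.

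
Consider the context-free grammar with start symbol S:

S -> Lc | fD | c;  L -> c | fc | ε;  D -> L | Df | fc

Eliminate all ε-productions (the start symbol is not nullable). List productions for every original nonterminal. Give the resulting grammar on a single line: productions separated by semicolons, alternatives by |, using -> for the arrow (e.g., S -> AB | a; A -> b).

Nullable set: {D, L}.
S -> Lc: L nullable, giving Lc | c.
S -> fD: D nullable, giving f | fD.
D -> Df: D nullable, giving Df | f.
D -> L: L nullable, giving L.
Drop L -> ε.
Unchanged (no nullable symbols): S -> c; D -> fc; L -> c; L -> fc.

S -> c | f | Lc | fD; D -> L | f | Df | fc; L -> c | fc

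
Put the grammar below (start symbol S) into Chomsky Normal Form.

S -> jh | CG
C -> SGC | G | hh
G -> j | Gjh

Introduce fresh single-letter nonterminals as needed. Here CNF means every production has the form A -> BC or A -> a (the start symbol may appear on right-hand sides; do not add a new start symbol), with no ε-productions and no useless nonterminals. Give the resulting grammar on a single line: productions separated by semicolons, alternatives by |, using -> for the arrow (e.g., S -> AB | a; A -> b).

S -> AB | CG; A -> j; B -> h; C -> j | BB | GD | SE; D -> AB; E -> GC; F -> AB; G -> j | GF

No ε-productions.
After unit-elimination: S -> CG | jh; C -> j | hh | Gjh | SGC; G -> j | Gjh.
TERM: introduce B -> h, A -> j and substitute in every rule of length ≥2.
BIN: C -> GAB becomes C -> GD, D -> AB; C -> SGC becomes C -> SE, E -> GC; G -> GAB becomes G -> GF, F -> AB.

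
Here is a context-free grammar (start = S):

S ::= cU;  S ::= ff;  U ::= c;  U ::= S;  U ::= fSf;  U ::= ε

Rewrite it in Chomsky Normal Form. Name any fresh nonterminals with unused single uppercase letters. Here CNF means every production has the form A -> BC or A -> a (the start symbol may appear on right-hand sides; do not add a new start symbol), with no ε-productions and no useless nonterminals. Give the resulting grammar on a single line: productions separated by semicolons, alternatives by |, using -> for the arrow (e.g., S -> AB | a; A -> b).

Nullable: {U}; after ε-elimination: S -> c | cU | ff; U -> S | c | fSf.
After unit-elimination: S -> c | cU | ff; U -> c | cU | ff | fSf.
TERM: introduce A -> c, B -> f and substitute in every rule of length ≥2.
BIN: U -> BSB becomes U -> BC, C -> SB.

S -> c | AU | BB; A -> c; B -> f; C -> SB; U -> c | AU | BB | BC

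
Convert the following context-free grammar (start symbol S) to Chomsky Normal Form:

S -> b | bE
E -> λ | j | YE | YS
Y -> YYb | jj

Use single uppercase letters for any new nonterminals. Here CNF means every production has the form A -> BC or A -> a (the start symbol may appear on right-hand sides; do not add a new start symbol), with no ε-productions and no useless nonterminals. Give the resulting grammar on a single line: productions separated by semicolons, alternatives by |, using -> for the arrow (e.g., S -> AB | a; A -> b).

Nullable: {E}; after ε-elimination: S -> b | bE; E -> Y | j | YE | YS; Y -> jj | YYb.
After unit-elimination: S -> b | bE; E -> j | YE | YS | jj | YYb; Y -> jj | YYb.
TERM: introduce A -> b, B -> j and substitute in every rule of length ≥2.
BIN: E -> YYA becomes E -> YC, C -> YA; Y -> YYA becomes Y -> YD, D -> YA.

S -> b | AE; A -> b; B -> j; C -> YA; D -> YA; E -> j | BB | YC | YE | YS; Y -> BB | YD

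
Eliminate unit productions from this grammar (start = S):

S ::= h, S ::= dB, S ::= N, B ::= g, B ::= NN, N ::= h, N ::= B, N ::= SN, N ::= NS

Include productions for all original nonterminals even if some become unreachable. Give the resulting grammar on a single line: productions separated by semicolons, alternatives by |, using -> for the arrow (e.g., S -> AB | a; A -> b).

Unit productions: N->B, S->N.
Unit pairs (A ⇒* B via units): (N,B), (S,B), (S,N).
S: inherits non-unit rules of {B, N, S} → NN | NS | SN | dB | g | h.
B: inherits non-unit rules of {B} → NN | g.
N: inherits non-unit rules of {B, N} → NN | NS | SN | g | h.

S -> g | h | NN | NS | SN | dB; B -> g | NN; N -> g | h | NN | NS | SN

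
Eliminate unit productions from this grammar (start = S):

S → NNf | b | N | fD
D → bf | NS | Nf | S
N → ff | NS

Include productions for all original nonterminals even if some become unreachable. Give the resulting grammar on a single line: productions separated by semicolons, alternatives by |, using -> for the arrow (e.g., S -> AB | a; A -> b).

Unit productions: D->S, S->N.
Unit pairs (A ⇒* B via units): (D,N), (D,S), (S,N).
S: inherits non-unit rules of {N, S} → NNf | NS | b | fD | ff.
D: inherits non-unit rules of {D, N, S} → NNf | NS | Nf | b | bf | fD | ff.
N: inherits non-unit rules of {N} → NS | ff.

S -> b | NS | fD | ff | NNf; D -> b | NS | Nf | bf | fD | ff | NNf; N -> NS | ff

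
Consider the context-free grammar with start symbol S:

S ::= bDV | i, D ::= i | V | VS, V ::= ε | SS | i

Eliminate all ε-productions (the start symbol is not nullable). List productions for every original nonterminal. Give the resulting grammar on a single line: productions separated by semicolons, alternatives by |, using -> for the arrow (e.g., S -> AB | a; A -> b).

Nullable set: {D, V}.
S -> bDV: D, V nullable, giving b | bD | bDV | bV.
D -> V: V nullable, giving V.
D -> VS: V nullable, giving S | VS.
Drop V -> ε.
Unchanged (no nullable symbols): S -> i; D -> i; V -> SS; V -> i.

S -> b | i | bD | bV | bDV; D -> S | V | i | VS; V -> i | SS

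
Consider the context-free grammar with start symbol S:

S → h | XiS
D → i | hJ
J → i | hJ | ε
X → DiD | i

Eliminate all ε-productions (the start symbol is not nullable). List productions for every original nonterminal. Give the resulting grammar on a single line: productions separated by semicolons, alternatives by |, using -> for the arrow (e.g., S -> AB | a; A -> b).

S -> h | XiS; D -> h | i | hJ; J -> h | i | hJ; X -> i | DiD

Nullable set: {J}.
D -> hJ: J nullable, giving h | hJ.
Drop J -> ε.
J -> hJ: J nullable, giving h | hJ.
Unchanged (no nullable symbols): S -> XiS; S -> h; D -> i; J -> i; X -> DiD; X -> i.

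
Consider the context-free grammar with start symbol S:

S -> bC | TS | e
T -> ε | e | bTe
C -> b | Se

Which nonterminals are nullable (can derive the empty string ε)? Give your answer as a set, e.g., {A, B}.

Directly nullable (have an ε-rule): {T}.
Not nullable: C, S — each has a terminal in every rule's right-hand side or depends on a non-nullable symbol.

{T}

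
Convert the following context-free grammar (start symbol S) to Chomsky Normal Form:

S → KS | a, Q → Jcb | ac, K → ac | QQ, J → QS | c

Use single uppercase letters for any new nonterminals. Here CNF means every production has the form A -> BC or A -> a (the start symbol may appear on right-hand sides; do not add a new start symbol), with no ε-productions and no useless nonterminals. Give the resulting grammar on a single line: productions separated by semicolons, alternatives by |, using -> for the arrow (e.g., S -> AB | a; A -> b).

No ε-productions.
No unit productions to eliminate.
TERM: introduce A -> a, C -> b, B -> c and substitute in every rule of length ≥2.
BIN: Q -> JBC becomes Q -> JD, D -> BC.

S -> a | KS; A -> a; B -> c; C -> b; D -> BC; J -> c | QS; K -> AB | QQ; Q -> AB | JD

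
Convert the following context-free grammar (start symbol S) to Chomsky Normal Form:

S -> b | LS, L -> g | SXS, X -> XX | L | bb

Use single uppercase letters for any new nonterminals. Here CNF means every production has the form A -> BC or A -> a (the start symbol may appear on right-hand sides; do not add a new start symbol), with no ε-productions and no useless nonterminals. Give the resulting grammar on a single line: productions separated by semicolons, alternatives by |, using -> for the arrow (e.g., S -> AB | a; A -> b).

No ε-productions.
After unit-elimination: S -> b | LS; L -> g | SXS; X -> g | XX | bb | SXS.
TERM: introduce A -> b and substitute in every rule of length ≥2.
BIN: L -> SXS becomes L -> SB, B -> XS; X -> SXS becomes X -> SC, C -> XS.

S -> b | LS; A -> b; B -> XS; C -> XS; L -> g | SB; X -> g | AA | SC | XX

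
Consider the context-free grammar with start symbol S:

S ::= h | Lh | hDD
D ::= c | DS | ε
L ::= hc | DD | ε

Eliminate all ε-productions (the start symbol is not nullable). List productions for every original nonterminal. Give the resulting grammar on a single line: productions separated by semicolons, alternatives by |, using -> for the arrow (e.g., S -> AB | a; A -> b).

S -> h | Lh | hD | hDD; D -> S | c | DS; L -> D | DD | hc

Nullable set: {D, L}.
S -> Lh: L nullable, giving Lh | h.
S -> hDD: D, D nullable, giving h | hD | hDD.
Drop D -> ε.
D -> DS: D nullable, giving DS | S.
Drop L -> ε.
L -> DD: D, D nullable, giving D | DD.
Unchanged (no nullable symbols): S -> h; D -> c; L -> hc.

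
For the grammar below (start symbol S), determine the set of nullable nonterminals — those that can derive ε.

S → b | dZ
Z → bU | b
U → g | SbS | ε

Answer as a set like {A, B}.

Directly nullable (have an ε-rule): {U}.
Not nullable: S, Z — each has a terminal in every rule's right-hand side or depends on a non-nullable symbol.

{U}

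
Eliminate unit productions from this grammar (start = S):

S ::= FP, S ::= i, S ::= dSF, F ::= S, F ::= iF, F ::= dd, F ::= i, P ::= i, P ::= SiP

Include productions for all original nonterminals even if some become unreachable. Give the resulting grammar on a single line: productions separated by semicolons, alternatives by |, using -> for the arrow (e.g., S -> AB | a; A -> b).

Unit productions: F->S.
Unit pairs (A ⇒* B via units): (F,S).
S: inherits non-unit rules of {S} → FP | dSF | i.
F: inherits non-unit rules of {F, S} → FP | dSF | dd | i | iF.
P: inherits non-unit rules of {P} → SiP | i.

S -> i | FP | dSF; F -> i | FP | dd | iF | dSF; P -> i | SiP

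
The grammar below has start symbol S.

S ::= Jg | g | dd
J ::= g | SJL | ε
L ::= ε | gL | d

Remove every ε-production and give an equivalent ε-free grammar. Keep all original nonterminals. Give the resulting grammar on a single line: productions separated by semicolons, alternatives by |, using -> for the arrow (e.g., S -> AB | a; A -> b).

Nullable set: {J, L}.
S -> Jg: J nullable, giving Jg | g.
Drop J -> ε.
J -> SJL: J, L nullable, giving S | SJ | SJL | SL.
Drop L -> ε.
L -> gL: L nullable, giving g | gL.
Unchanged (no nullable symbols): S -> dd; S -> g; J -> g; L -> d.

S -> g | Jg | dd; J -> S | g | SJ | SL | SJL; L -> d | g | gL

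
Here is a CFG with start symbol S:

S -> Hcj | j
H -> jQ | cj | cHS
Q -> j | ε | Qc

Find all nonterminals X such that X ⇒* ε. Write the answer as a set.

Directly nullable (have an ε-rule): {Q}.
Not nullable: H, S — each has a terminal in every rule's right-hand side or depends on a non-nullable symbol.

{Q}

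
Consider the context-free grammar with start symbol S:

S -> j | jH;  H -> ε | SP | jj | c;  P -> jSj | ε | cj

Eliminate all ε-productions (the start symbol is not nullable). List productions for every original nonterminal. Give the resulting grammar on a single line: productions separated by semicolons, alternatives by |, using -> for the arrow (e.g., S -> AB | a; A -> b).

S -> j | jH; H -> S | c | SP | jj; P -> cj | jSj

Nullable set: {H, P}.
S -> jH: H nullable, giving j | jH.
Drop H -> ε.
H -> SP: P nullable, giving S | SP.
Drop P -> ε.
Unchanged (no nullable symbols): S -> j; H -> c; H -> jj; P -> cj; P -> jSj.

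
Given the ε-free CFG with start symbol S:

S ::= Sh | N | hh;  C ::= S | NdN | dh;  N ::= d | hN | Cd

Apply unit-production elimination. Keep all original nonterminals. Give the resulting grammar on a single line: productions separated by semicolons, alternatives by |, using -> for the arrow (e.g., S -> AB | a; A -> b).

S -> d | Cd | Sh | hN | hh; C -> d | Cd | Sh | dh | hN | hh | NdN; N -> d | Cd | hN

Unit productions: C->S, S->N.
Unit pairs (A ⇒* B via units): (C,N), (C,S), (S,N).
S: inherits non-unit rules of {N, S} → Cd | Sh | d | hN | hh.
C: inherits non-unit rules of {C, N, S} → Cd | NdN | Sh | d | dh | hN | hh.
N: inherits non-unit rules of {N} → Cd | d | hN.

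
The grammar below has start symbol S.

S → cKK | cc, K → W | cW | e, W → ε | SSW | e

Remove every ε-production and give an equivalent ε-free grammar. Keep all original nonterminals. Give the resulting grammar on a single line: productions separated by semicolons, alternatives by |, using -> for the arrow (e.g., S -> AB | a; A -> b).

S -> c | cK | cc | cKK; K -> W | c | e | cW; W -> e | SS | SSW

Nullable set: {K, W}.
S -> cKK: K, K nullable, giving c | cK | cKK.
K -> W: W nullable, giving W.
K -> cW: W nullable, giving c | cW.
Drop W -> ε.
W -> SSW: W nullable, giving SS | SSW.
Unchanged (no nullable symbols): S -> cc; K -> e; W -> e.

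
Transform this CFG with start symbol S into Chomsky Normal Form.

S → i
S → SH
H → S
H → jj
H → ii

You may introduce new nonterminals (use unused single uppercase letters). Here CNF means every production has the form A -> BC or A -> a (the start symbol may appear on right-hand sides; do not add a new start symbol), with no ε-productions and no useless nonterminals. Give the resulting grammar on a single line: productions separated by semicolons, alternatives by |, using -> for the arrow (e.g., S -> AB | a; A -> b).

S -> i | SH; A -> i; B -> j; H -> i | AA | BB | SH

No ε-productions.
After unit-elimination: S -> i | SH; H -> i | SH | ii | jj.
TERM: introduce A -> i, B -> j and substitute in every rule of length ≥2.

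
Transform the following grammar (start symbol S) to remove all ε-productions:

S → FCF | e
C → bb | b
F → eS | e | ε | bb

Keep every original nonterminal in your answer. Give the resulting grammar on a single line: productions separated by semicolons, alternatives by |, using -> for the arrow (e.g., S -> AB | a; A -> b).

Nullable set: {F}.
S -> FCF: F, F nullable, giving C | CF | FC | FCF.
Drop F -> ε.
Unchanged (no nullable symbols): S -> e; C -> b; C -> bb; F -> bb; F -> e; F -> eS.

S -> C | e | CF | FC | FCF; C -> b | bb; F -> e | bb | eS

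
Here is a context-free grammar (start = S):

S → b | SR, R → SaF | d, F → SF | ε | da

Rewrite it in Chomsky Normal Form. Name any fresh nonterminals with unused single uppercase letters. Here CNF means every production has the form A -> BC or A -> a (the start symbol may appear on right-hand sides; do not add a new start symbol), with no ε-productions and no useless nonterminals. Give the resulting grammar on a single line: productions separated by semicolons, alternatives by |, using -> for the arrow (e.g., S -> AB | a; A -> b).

S -> b | SR; A -> d; B -> a; C -> BF; F -> b | AB | SF | SR; R -> d | SB | SC

Nullable: {F}; after ε-elimination: S -> b | SR; F -> S | SF | da; R -> d | Sa | SaF.
After unit-elimination: S -> b | SR; F -> b | SF | SR | da; R -> d | Sa | SaF.
TERM: introduce B -> a, A -> d and substitute in every rule of length ≥2.
BIN: R -> SBF becomes R -> SC, C -> BF.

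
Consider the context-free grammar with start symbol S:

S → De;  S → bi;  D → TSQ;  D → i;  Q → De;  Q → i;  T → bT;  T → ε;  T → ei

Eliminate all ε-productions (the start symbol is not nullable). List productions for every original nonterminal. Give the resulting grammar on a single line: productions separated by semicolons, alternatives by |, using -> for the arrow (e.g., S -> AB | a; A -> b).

S -> De | bi; D -> i | SQ | TSQ; Q -> i | De; T -> b | bT | ei

Nullable set: {T}.
D -> TSQ: T nullable, giving SQ | TSQ.
Drop T -> ε.
T -> bT: T nullable, giving b | bT.
Unchanged (no nullable symbols): S -> De; S -> bi; D -> i; Q -> De; Q -> i; T -> ei.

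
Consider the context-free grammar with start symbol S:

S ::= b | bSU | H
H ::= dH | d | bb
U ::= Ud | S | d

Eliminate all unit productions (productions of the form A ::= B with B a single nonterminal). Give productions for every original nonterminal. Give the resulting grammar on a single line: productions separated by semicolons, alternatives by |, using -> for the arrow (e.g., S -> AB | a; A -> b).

Unit productions: S->H, U->S.
Unit pairs (A ⇒* B via units): (S,H), (U,H), (U,S).
S: inherits non-unit rules of {H, S} → b | bSU | bb | d | dH.
H: inherits non-unit rules of {H} → bb | d | dH.
U: inherits non-unit rules of {H, S, U} → Ud | b | bSU | bb | d | dH.

S -> b | d | bb | dH | bSU; H -> d | bb | dH; U -> b | d | Ud | bb | dH | bSU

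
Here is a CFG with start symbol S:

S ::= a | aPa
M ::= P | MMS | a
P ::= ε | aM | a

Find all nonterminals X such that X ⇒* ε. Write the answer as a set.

Directly nullable (have an ε-rule): {P}.
M is nullable via M -> P (every symbol on the right is already known nullable).
Not nullable: S — each has a terminal in every rule's right-hand side or depends on a non-nullable symbol.

{M, P}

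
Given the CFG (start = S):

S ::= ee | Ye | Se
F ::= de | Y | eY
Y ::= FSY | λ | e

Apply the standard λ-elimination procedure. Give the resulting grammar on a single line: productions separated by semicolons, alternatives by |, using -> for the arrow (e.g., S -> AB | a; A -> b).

S -> e | Se | Ye | ee; F -> Y | e | de | eY; Y -> S | e | FS | SY | FSY

Nullable set: {F, Y}.
S -> Ye: Y nullable, giving Ye | e.
F -> Y: Y nullable, giving Y.
F -> eY: Y nullable, giving e | eY.
Drop Y -> λ.
Y -> FSY: F, Y nullable, giving FS | FSY | S | SY.
Unchanged (no nullable symbols): S -> Se; S -> ee; F -> de; Y -> e.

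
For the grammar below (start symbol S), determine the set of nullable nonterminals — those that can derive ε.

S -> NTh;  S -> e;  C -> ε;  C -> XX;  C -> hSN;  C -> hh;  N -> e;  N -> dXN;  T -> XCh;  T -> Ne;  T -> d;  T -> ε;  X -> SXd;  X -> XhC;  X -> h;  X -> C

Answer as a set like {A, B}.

Directly nullable (have an ε-rule): {C, T}.
X is nullable via X -> C (every symbol on the right is already known nullable).
Not nullable: N, S — each has a terminal in every rule's right-hand side or depends on a non-nullable symbol.

{C, T, X}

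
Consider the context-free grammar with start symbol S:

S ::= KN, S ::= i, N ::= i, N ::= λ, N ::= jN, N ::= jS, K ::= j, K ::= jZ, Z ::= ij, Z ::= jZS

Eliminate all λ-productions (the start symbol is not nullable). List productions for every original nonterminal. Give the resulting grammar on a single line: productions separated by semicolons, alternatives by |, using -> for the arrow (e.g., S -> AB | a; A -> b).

Nullable set: {N}.
S -> KN: N nullable, giving K | KN.
Drop N -> λ.
N -> jN: N nullable, giving j | jN.
Unchanged (no nullable symbols): S -> i; K -> j; K -> jZ; N -> i; N -> jS; Z -> ij; Z -> jZS.

S -> K | i | KN; K -> j | jZ; N -> i | j | jN | jS; Z -> ij | jZS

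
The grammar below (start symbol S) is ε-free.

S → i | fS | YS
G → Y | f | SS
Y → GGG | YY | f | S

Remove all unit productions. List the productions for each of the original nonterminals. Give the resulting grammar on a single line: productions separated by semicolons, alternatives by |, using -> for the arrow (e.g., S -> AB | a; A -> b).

Unit productions: G->Y, Y->S.
Unit pairs (A ⇒* B via units): (G,S), (G,Y), (Y,S).
S: inherits non-unit rules of {S} → YS | fS | i.
G: inherits non-unit rules of {G, S, Y} → GGG | SS | YS | YY | f | fS | i.
Y: inherits non-unit rules of {S, Y} → GGG | YS | YY | f | fS | i.

S -> i | YS | fS; G -> f | i | SS | YS | YY | fS | GGG; Y -> f | i | YS | YY | fS | GGG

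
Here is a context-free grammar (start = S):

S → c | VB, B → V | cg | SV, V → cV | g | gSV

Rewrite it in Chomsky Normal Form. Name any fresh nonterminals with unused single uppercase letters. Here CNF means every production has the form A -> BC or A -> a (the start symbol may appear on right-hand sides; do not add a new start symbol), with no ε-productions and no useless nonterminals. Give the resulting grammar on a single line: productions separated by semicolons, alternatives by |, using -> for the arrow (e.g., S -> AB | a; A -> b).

S -> c | VB; A -> c; B -> g | AC | AV | CD | SV; C -> g; D -> SV; E -> SV; V -> g | AV | CE

No ε-productions.
After unit-elimination: S -> c | VB; B -> g | SV | cV | cg | gSV; V -> g | cV | gSV.
TERM: introduce A -> c, C -> g and substitute in every rule of length ≥2.
BIN: B -> CSV becomes B -> CD, D -> SV; V -> CSV becomes V -> CE, E -> SV.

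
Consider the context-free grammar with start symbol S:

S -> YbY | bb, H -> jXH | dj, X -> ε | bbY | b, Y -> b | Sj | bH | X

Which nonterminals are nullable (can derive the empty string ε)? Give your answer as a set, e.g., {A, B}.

Directly nullable (have an ε-rule): {X}.
Y is nullable via Y -> X (every symbol on the right is already known nullable).
Not nullable: H, S — each has a terminal in every rule's right-hand side or depends on a non-nullable symbol.

{X, Y}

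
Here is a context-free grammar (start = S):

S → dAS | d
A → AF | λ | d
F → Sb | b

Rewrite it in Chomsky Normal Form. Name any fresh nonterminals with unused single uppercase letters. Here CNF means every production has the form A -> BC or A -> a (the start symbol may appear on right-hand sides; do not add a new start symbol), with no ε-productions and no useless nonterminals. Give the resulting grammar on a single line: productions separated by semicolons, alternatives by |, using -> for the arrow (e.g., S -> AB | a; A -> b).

S -> d | CD | CS; A -> b | d | AF | SB; B -> b; C -> d; D -> AS; F -> b | SB

Nullable: {A}; after ε-elimination: S -> d | dS | dAS; A -> F | d | AF; F -> b | Sb.
After unit-elimination: S -> d | dS | dAS; A -> b | d | AF | Sb; F -> b | Sb.
TERM: introduce B -> b, C -> d and substitute in every rule of length ≥2.
BIN: S -> CAS becomes S -> CD, D -> AS.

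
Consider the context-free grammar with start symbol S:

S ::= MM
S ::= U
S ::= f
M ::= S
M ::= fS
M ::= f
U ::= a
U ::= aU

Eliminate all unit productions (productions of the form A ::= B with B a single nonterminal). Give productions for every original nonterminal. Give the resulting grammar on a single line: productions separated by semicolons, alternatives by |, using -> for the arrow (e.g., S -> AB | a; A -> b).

Unit productions: M->S, S->U.
Unit pairs (A ⇒* B via units): (M,S), (M,U), (S,U).
S: inherits non-unit rules of {S, U} → MM | a | aU | f.
M: inherits non-unit rules of {M, S, U} → MM | a | aU | f | fS.
U: inherits non-unit rules of {U} → a | aU.

S -> a | f | MM | aU; M -> a | f | MM | aU | fS; U -> a | aU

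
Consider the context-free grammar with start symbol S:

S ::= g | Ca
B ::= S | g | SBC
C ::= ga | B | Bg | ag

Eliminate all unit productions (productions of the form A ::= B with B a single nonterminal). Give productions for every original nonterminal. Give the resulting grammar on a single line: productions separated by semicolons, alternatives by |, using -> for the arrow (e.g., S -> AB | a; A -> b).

Unit productions: B->S, C->B.
Unit pairs (A ⇒* B via units): (B,S), (C,B), (C,S).
S: inherits non-unit rules of {S} → Ca | g.
B: inherits non-unit rules of {B, S} → Ca | SBC | g.
C: inherits non-unit rules of {B, C, S} → Bg | Ca | SBC | ag | g | ga.

S -> g | Ca; B -> g | Ca | SBC; C -> g | Bg | Ca | ag | ga | SBC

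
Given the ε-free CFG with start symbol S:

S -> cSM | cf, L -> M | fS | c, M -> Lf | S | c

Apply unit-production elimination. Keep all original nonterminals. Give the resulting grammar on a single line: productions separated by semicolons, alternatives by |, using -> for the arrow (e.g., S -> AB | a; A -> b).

Unit productions: L->M, M->S.
Unit pairs (A ⇒* B via units): (L,M), (L,S), (M,S).
S: inherits non-unit rules of {S} → cSM | cf.
L: inherits non-unit rules of {L, M, S} → Lf | c | cSM | cf | fS.
M: inherits non-unit rules of {M, S} → Lf | c | cSM | cf.

S -> cf | cSM; L -> c | Lf | cf | fS | cSM; M -> c | Lf | cf | cSM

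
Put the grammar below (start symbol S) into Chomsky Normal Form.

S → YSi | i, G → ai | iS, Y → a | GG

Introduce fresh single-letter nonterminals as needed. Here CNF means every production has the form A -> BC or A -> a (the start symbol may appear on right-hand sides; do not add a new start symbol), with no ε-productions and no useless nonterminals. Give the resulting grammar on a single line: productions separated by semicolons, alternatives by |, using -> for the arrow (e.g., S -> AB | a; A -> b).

No ε-productions.
No unit productions to eliminate.
TERM: introduce A -> a, B -> i and substitute in every rule of length ≥2.
BIN: S -> YSB becomes S -> YC, C -> SB.

S -> i | YC; A -> a; B -> i; C -> SB; G -> AB | BS; Y -> a | GG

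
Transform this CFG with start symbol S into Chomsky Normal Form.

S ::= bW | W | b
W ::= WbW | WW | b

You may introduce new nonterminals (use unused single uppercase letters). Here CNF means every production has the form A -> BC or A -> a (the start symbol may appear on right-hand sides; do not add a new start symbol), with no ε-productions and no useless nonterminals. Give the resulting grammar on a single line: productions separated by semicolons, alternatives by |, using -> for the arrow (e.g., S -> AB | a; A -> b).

No ε-productions.
After unit-elimination: S -> b | WW | bW | WbW; W -> b | WW | WbW.
TERM: introduce A -> b and substitute in every rule of length ≥2.
BIN: S -> WAW becomes S -> WB, B -> AW; W -> WAW becomes W -> WC, C -> AW.

S -> b | AW | WB | WW; A -> b; B -> AW; C -> AW; W -> b | WC | WW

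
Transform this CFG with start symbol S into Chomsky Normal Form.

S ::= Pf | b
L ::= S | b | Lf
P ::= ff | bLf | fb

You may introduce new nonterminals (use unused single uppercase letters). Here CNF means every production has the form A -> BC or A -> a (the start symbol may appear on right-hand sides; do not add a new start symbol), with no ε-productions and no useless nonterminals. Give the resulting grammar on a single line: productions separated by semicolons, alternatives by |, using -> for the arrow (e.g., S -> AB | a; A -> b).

S -> b | PA; A -> f; B -> b; C -> LA; L -> b | LA | PA; P -> AA | AB | BC

No ε-productions.
After unit-elimination: S -> b | Pf; L -> b | Lf | Pf; P -> fb | ff | bLf.
TERM: introduce B -> b, A -> f and substitute in every rule of length ≥2.
BIN: P -> BLA becomes P -> BC, C -> LA.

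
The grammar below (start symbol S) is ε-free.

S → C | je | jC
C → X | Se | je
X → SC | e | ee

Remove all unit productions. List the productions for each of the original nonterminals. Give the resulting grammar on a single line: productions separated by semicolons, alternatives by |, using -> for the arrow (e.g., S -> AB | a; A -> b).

S -> e | SC | Se | ee | jC | je; C -> e | SC | Se | ee | je; X -> e | SC | ee

Unit productions: C->X, S->C.
Unit pairs (A ⇒* B via units): (C,X), (S,C), (S,X).
S: inherits non-unit rules of {C, S, X} → SC | Se | e | ee | jC | je.
C: inherits non-unit rules of {C, X} → SC | Se | e | ee | je.
X: inherits non-unit rules of {X} → SC | e | ee.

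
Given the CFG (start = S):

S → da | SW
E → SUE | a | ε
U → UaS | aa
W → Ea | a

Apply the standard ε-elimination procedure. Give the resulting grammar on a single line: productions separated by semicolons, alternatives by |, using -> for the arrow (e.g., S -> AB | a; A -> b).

Nullable set: {E}.
Drop E -> ε.
E -> SUE: E nullable, giving SU | SUE.
W -> Ea: E nullable, giving Ea | a.
Unchanged (no nullable symbols): S -> SW; S -> da; E -> a; U -> UaS; U -> aa; W -> a.

S -> SW | da; E -> a | SU | SUE; U -> aa | UaS; W -> a | Ea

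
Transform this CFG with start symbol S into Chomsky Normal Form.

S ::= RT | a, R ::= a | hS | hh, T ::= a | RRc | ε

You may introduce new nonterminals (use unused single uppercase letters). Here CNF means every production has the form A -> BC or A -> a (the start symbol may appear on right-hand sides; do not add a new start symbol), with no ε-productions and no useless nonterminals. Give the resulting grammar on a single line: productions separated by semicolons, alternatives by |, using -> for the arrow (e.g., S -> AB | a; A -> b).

S -> a | AA | AS | RT; A -> h; B -> c; C -> RB; R -> a | AA | AS; T -> a | RC

Nullable: {T}; after ε-elimination: S -> R | a | RT; R -> a | hS | hh; T -> a | RRc.
After unit-elimination: S -> a | RT | hS | hh; R -> a | hS | hh; T -> a | RRc.
TERM: introduce B -> c, A -> h and substitute in every rule of length ≥2.
BIN: T -> RRB becomes T -> RC, C -> RB.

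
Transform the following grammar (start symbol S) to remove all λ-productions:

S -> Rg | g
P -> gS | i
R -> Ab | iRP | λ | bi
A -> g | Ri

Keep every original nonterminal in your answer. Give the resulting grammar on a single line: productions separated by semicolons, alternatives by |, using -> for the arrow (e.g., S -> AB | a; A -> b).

Nullable set: {R}.
S -> Rg: R nullable, giving Rg | g.
A -> Ri: R nullable, giving Ri | i.
Drop R -> λ.
R -> iRP: R nullable, giving iP | iRP.
Unchanged (no nullable symbols): S -> g; A -> g; P -> gS; P -> i; R -> Ab; R -> bi.

S -> g | Rg; A -> g | i | Ri; P -> i | gS; R -> Ab | bi | iP | iRP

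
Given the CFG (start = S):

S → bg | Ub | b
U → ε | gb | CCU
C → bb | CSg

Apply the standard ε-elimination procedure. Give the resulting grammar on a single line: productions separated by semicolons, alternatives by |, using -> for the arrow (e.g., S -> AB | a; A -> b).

Nullable set: {U}.
S -> Ub: U nullable, giving Ub | b.
Drop U -> ε.
U -> CCU: U nullable, giving CC | CCU.
Unchanged (no nullable symbols): S -> b; S -> bg; C -> CSg; C -> bb; U -> gb.

S -> b | Ub | bg; C -> bb | CSg; U -> CC | gb | CCU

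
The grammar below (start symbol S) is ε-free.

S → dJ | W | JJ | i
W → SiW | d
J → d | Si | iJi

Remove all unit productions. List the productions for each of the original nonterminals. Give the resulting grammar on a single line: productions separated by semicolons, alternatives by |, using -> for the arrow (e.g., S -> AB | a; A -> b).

S -> d | i | JJ | dJ | SiW; J -> d | Si | iJi; W -> d | SiW

Unit productions: S->W.
Unit pairs (A ⇒* B via units): (S,W).
S: inherits non-unit rules of {S, W} → JJ | SiW | d | dJ | i.
J: inherits non-unit rules of {J} → Si | d | iJi.
W: inherits non-unit rules of {W} → SiW | d.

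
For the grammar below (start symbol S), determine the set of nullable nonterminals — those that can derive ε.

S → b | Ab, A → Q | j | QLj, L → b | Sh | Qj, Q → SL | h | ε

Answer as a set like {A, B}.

{A, Q}

Directly nullable (have an ε-rule): {Q}.
A is nullable via A -> Q (every symbol on the right is already known nullable).
Not nullable: L, S — each has a terminal in every rule's right-hand side or depends on a non-nullable symbol.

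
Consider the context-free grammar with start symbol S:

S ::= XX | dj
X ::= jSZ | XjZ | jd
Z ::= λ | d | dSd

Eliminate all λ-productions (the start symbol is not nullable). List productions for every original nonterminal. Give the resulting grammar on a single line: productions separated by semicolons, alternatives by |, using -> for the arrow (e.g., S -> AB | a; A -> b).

S -> XX | dj; X -> Xj | jS | jd | XjZ | jSZ; Z -> d | dSd

Nullable set: {Z}.
X -> XjZ: Z nullable, giving Xj | XjZ.
X -> jSZ: Z nullable, giving jS | jSZ.
Drop Z -> λ.
Unchanged (no nullable symbols): S -> XX; S -> dj; X -> jd; Z -> d; Z -> dSd.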